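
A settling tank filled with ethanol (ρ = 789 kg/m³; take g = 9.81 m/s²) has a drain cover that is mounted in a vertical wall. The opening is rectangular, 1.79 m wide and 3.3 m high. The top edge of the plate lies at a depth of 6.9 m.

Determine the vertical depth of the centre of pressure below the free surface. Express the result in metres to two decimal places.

h_p = 8.66 m

γ = ρg = 789 × 9.81 / 1000 = 7.74009 kN/m³.
The centroid lies 3.3/2 = 1.65 m below the top edge, so the centroid depth is h_c = 6.9 + 1.65 = 8.55 m.
A = 1.79 × 3.3 = 5.907 m².
Resultant F = γ·h_c·A = 7.74009 × 8.55 × 5.907 = 390.912 kN.
I_c = b·h³/12 = 1.79 × 3.3³/12 = 5.3606 m⁴.
Centre of pressure: y_p = y_c + I_c/(y_c·A) = 8.55 + 5.3606/(8.55 × 5.907) = 8.55 + 0.10614 = 8.65614 m along the plane.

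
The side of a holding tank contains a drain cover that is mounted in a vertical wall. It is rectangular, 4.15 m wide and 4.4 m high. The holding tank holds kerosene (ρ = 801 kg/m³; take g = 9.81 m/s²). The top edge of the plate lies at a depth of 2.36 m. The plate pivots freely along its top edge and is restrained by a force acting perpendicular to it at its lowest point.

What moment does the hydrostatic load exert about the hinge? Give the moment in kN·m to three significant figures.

γ = ρg = 801 × 9.81 / 1000 = 7.85781 kN/m³.
The centroid lies 4.4/2 = 2.2 m below the top edge, so the centroid depth is h_c = 2.36 + 2.2 = 4.56 m.
A = 4.15 × 4.4 = 18.26 m².
Resultant F = γ·h_c·A = 7.85781 × 4.56 × 18.26 = 654.285 kN.
I_c = b·h³/12 = 4.15 × 4.4³/12 = 29.4595 m⁴.
Centre of pressure: y_p = y_c + I_c/(y_c·A) = 4.56 + 29.4595/(4.56 × 18.26) = 4.56 + 0.353802 = 4.9138 m along the plane.
The resultant acts 2.2 + 0.353802 = 2.5538 m (along the plate) below the hinge at the top edge, so the moment about the hinge is M = F × 2.5538 = 654.285 × 2.5538 = 1670.91 kN·m.

M ≈ 1670 kN·m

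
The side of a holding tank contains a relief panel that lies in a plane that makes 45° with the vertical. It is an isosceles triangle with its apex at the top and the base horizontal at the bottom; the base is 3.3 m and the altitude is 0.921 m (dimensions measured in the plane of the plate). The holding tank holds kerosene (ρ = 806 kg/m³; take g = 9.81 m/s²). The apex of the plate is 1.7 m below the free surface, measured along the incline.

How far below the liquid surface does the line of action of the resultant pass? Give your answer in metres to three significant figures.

h_p = 1.65 m

γ = ρg = 806 × 9.81 / 1000 = 7.90686 kN/m³.
The plate makes 45° with the vertical, i.e. θ = 90° − 45° = 45° to the horizontal. Measuring y along the incline from the free-surface line, vertical depth h = y·sinθ with sinθ = 0.707107.
With the apex up, the centroid sits 2h/3 = 2 × 0.921/3 = 0.614 m below the apex, so y_c = 1.7 + 0.614 = 2.314 m and h_c = 2.314 × 0.707107 = 1.63625 m.
A = ½ × 3.3 × 0.921 = 1.51965 m².
Resultant F = γ·h_c·A = 7.90686 × 1.63625 × 1.51965 = 19.6606 kN.
I_c = b·h³/36 = 3.3 × 0.921³/36 = 0.0716127 m⁴.
Centre of pressure: y_p = y_c + I_c/(y_c·A) = 2.314 + 0.0716127/(2.314 × 1.51965) = 2.314 + 0.0203649 = 2.33436 m along the plane.
Vertically, h_p = y_p·sinθ = 2.33436 × 0.707107 = 1.65064 m.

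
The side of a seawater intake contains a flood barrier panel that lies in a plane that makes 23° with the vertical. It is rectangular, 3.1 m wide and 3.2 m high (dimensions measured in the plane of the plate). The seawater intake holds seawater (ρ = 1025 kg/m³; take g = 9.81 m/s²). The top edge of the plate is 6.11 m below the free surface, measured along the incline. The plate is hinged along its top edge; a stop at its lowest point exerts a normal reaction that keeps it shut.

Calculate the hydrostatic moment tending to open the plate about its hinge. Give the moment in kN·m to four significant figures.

M ≈ 1211 kN·m

γ = ρg = 1025 × 9.81 / 1000 = 10.05525 kN/m³.
The plate makes 23° with the vertical, i.e. θ = 90° − 23° = 67° to the horizontal. Measuring y along the incline from the free-surface line, vertical depth h = y·sinθ with sinθ = 0.920505.
The centroid lies 3.2/2 = 1.6 m below the top edge, so y_c = 6.11 + 1.6 = 7.71 m and h_c = 7.71 × 0.920505 = 7.09709 m.
A = 3.1 × 3.2 = 9.92 m².
Resultant F = γ·h_c·A = 10.05525 × 7.09709 × 9.92 = 707.921 kN.
I_c = b·h³/12 = 3.1 × 3.2³/12 = 8.46507 m⁴.
Centre of pressure: y_p = y_c + I_c/(y_c·A) = 7.71 + 8.46507/(7.71 × 9.92) = 7.71 + 0.110679 = 7.82068 m along the plane.
The resultant acts 1.6 + 0.110679 = 1.71068 m (along the plate) below the hinge at the top edge, so the moment about the hinge is M = F × 1.71068 = 707.921 × 1.71068 = 1211.03 kN·m.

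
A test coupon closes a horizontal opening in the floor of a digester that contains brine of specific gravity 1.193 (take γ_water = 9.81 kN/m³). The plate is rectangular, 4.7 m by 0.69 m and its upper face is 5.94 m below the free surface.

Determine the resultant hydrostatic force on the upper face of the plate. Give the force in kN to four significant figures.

F ≈ 225.4 kN

γ = 1.193 × 9.81 = 11.70333 kN/m³.
The plate is horizontal, so pressure is uniform at p = γ·h = 11.70333 × 5.94 = 69.5178 kN/m².
A = 4.7 × 0.69 = 3.243 m².
F = p·A = 69.5178 × 3.243 = 225.446 kN.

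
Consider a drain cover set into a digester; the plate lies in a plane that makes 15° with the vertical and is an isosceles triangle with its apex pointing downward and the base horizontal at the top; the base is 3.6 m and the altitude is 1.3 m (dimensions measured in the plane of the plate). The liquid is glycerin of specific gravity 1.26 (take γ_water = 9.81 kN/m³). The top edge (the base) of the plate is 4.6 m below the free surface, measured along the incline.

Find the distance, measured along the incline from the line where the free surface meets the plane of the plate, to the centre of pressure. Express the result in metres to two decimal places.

y_p = 5.05 m

γ = 1.26 × 9.81 = 12.3606 kN/m³.
The plate makes 15° with the vertical, i.e. θ = 90° − 15° = 75° to the horizontal. Measuring y along the incline from the free-surface line, vertical depth h = y·sinθ with sinθ = 0.965926.
With the apex down, the centroid sits h/3 = 1.3/3 = 0.433333 m below the base (the top edge), so y_c = 4.6 + 0.433333 = 5.03333 m and h_c = 5.03333 × 0.965926 = 4.86182 m.
A = ½ × 3.6 × 1.3 = 2.34 m².
Resultant F = γ·h_c·A = 12.3606 × 4.86182 × 2.34 = 140.622 kN.
I_c = b·h³/36 = 3.6 × 1.3³/36 = 0.2197 m⁴.
Centre of pressure: y_p = y_c + I_c/(y_c·A) = 5.03333 + 0.2197/(5.03333 × 2.34) = 5.03333 + 0.0186534 = 5.05198 m along the plane.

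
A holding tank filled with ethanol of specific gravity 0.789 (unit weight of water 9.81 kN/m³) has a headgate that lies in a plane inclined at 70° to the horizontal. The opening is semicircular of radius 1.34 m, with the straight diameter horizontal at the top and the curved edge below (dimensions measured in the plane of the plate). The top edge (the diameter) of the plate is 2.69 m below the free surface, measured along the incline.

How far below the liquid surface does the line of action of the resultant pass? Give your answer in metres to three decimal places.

h_p = 3.098 m

γ = 0.789 × 9.81 = 7.74009 kN/m³.
Let θ = 70° be the plate's angle to the horizontal; measure y along the incline from where the plane meets the free surface. Vertical depth h = y·sinθ with sinθ = 0.939693.
The centroid of a semicircle lies 4r/(3π) = 0.568714 m from the diameter, here below the top edge, so y_c = 2.69 + 0.568714 = 3.25871 m and h_c = 3.25871 × 0.939693 = 3.06219 m.
A = πr²/2 = π × 1.34²/2 = 2.82052 m².
Resultant F = γ·h_c·A = 7.74009 × 3.06219 × 2.82052 = 66.8509 kN.
I_c = (π/8 − 8/(9π))·r⁴ = 0.109757 × 1.34⁴ = 0.353876 m⁴.
Centre of pressure: y_p = y_c + I_c/(y_c·A) = 3.25871 + 0.353876/(3.25871 × 2.82052) = 3.25871 + 0.0385014 = 3.29721 m along the plane.
Vertically, h_p = y_p·sinθ = 3.29721 × 0.939693 = 3.09837 m.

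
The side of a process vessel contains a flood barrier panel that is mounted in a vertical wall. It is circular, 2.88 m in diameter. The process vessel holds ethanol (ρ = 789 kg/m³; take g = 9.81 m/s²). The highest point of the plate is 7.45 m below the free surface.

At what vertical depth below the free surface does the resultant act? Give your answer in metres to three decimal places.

h_p = 8.948 m

γ = ρg = 789 × 9.81 / 1000 = 7.74009 kN/m³.
The centroid is at the centre, 1.44 m below the top of the plate, so the centroid depth is h_c = 7.45 + 1.44 = 8.89 m.
A = π(1.44)² = 6.51441 m².
Resultant F = γ·h_c·A = 7.74009 × 8.89 × 6.51441 = 448.253 kN.
I_c = πr⁴/4 = π × 1.44⁴/4 = 3.37707 m⁴.
Centre of pressure: y_p = y_c + I_c/(y_c·A) = 8.89 + 3.37707/(8.89 × 6.51441) = 8.89 + 0.0583127 = 8.94831 m along the plane.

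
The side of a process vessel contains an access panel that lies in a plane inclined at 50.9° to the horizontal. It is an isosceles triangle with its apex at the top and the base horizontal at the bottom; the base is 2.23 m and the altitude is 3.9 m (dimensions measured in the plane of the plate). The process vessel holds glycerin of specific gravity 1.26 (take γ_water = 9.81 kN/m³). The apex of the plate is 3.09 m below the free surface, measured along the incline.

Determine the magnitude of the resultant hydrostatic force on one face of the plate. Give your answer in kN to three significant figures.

γ = 1.26 × 9.81 = 12.3606 kN/m³.
Let θ = 50.9° be the plate's angle to the horizontal; measure y along the incline from where the plane meets the free surface. Vertical depth h = y·sinθ with sinθ = 0.776046.
With the apex up, the centroid sits 2h/3 = 2 × 3.9/3 = 2.6 m below the apex, so y_c = 3.09 + 2.6 = 5.69 m and h_c = 5.69 × 0.776046 = 4.4157 m.
A = ½ × 2.23 × 3.9 = 4.3485 m².
Resultant F = γ·h_c·A = 12.3606 × 4.4157 × 4.3485 = 237.344 kN.

F ≈ 237 kN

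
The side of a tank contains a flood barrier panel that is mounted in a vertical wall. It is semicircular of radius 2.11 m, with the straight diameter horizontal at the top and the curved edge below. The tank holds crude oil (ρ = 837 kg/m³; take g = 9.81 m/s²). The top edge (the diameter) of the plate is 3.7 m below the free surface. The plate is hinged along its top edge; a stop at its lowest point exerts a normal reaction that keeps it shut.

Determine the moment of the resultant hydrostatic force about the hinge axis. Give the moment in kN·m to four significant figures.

γ = ρg = 837 × 9.81 / 1000 = 8.21097 kN/m³.
The centroid of a semicircle lies 4r/(3π) = 0.895512 m from the diameter, here below the top edge, so the centroid depth is h_c = 3.7 + 0.895512 = 4.59551 m.
A = πr²/2 = π × 2.11²/2 = 6.99334 m².
Resultant F = γ·h_c·A = 8.21097 × 4.59551 × 6.99334 = 263.884 kN.
I_c = (π/8 − 8/(9π))·r⁴ = 0.109757 × 2.11⁴ = 2.17551 m⁴.
Centre of pressure: y_p = y_c + I_c/(y_c·A) = 4.59551 + 2.17551/(4.59551 × 6.99334) = 4.59551 + 0.0676928 = 4.6632 m along the plane.
The resultant acts 0.895512 + 0.0676928 = 0.963205 m (along the plate) below the hinge at the top edge, so the moment about the hinge is M = F × 0.963205 = 263.884 × 0.963205 = 254.174 kN·m.

M ≈ 254.2 kN·m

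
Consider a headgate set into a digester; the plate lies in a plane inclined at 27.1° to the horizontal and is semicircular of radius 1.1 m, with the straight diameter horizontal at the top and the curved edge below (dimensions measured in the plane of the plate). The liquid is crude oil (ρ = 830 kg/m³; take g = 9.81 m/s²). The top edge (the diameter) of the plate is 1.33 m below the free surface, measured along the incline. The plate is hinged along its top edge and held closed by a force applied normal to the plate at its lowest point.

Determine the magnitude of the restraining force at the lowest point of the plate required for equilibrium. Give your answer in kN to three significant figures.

P ≈ 5.92 kN

γ = ρg = 830 × 9.81 / 1000 = 8.1423 kN/m³.
Let θ = 27.1° be the plate's angle to the horizontal; measure y along the incline from where the plane meets the free surface. Vertical depth h = y·sinθ with sinθ = 0.455545.
The centroid of a semicircle lies 4r/(3π) = 0.466854 m from the diameter, here below the top edge, so y_c = 1.33 + 0.466854 = 1.79685 m and h_c = 1.79685 × 0.455545 = 0.818546 m.
A = πr²/2 = π × 1.1²/2 = 1.90066 m².
Resultant F = γ·h_c·A = 8.1423 × 0.818546 × 1.90066 = 12.6676 kN.
I_c = (π/8 − 8/(9π))·r⁴ = 0.109757 × 1.1⁴ = 0.160695 m⁴.
Centre of pressure: y_p = y_c + I_c/(y_c·A) = 1.79685 + 0.160695/(1.79685 × 1.90066) = 1.79685 + 0.0470529 = 1.8439 m along the plane.
The resultant acts 0.466854 + 0.0470529 = 0.513907 m (along the plate) below the hinge at the top edge, so the moment about the hinge is M = F × 0.513907 = 12.6676 × 0.513907 = 6.50997 kN·m.
A normal force at the bottom, 1.1 m from the hinge, must supply this moment: P = 6.50997/1.1 = 5.91815 kN.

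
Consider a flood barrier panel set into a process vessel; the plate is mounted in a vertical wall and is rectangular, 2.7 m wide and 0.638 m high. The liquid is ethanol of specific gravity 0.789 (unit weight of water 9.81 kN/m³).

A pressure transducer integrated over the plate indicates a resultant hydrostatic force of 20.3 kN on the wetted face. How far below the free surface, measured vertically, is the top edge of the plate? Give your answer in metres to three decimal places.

γ = 0.789 × 9.81 = 7.74009 kN/m³.
A = 2.7 × 0.638 = 1.7226 m².
From F = γ·h_c·A, the centroid depth is h_c = 20.3/(7.74009 × 1.7226) = 1.52253 m.
The centroid lies 0.638/2 = 0.319 m below the top edge, so the top edge sits at h_top = 1.52253 − 0.319 = 1.20353 m below the surface.

d_top ≈ 1.204 m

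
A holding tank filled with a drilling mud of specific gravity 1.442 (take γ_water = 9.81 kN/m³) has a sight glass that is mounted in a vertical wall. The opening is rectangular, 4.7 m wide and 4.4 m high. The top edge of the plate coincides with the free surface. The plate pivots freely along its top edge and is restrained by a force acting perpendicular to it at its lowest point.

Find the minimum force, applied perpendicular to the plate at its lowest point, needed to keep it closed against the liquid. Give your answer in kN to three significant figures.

P ≈ 429 kN

γ = 1.442 × 9.81 = 14.14602 kN/m³.
The centroid lies 4.4/2 = 2.2 m below the top edge, so the centroid depth is h_c = 2.2 m.
A = 4.7 × 4.4 = 20.68 m².
Resultant F = γ·h_c·A = 14.14602 × 2.2 × 20.68 = 643.587 kN.
I_c = b·h³/12 = 4.7 × 4.4³/12 = 33.3637 m⁴.
Centre of pressure: y_p = y_c + I_c/(y_c·A) = 2.2 + 33.3637/(2.2 × 20.68) = 2.2 + 0.733333 = 2.93333 m along the plane.
The resultant acts 2.2 + 0.733333 = 2.93333 m (along the plate) below the hinge at the top edge, so the moment about the hinge is M = F × 2.93333 = 643.587 × 2.93333 = 1887.85 kN·m.
A normal force at the bottom, 4.4 m from the hinge, must supply this moment: P = 1887.85/4.4 = 429.057 kN.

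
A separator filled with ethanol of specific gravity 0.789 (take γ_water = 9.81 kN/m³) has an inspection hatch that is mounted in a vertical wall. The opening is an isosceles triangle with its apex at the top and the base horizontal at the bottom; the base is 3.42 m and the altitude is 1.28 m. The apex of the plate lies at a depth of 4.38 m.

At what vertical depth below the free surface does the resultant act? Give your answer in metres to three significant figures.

γ = 0.789 × 9.81 = 7.74009 kN/m³.
With the apex up, the centroid sits 2h/3 = 2 × 1.28/3 = 0.853333 m below the apex, so the centroid depth is h_c = 4.38 + 0.853333 = 5.23333 m.
A = ½ × 3.42 × 1.28 = 2.1888 m².
Resultant F = γ·h_c·A = 7.74009 × 5.23333 × 2.1888 = 88.6605 kN.
I_c = b·h³/36 = 3.42 × 1.28³/36 = 0.199229 m⁴.
Centre of pressure: y_p = y_c + I_c/(y_c·A) = 5.23333 + 0.199229/(5.23333 × 2.1888) = 5.23333 + 0.0173928 = 5.25072 m along the plane.

h_p = 5.25 m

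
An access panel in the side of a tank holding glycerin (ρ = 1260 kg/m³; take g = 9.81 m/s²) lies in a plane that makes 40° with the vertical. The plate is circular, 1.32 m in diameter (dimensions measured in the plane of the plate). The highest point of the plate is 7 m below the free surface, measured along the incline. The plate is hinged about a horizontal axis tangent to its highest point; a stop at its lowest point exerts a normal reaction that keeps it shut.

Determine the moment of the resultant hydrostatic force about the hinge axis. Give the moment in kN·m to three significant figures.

M ≈ 66.9 kN·m

γ = ρg = 1260 × 9.81 / 1000 = 12.3606 kN/m³.
The plate makes 40° with the vertical, i.e. θ = 90° − 40° = 50° to the horizontal. Measuring y along the incline from the free-surface line, vertical depth h = y·sinθ with sinθ = 0.766044.
The centroid is at the centre, 0.66 m below the top of the plate, so y_c = 7 + 0.66 = 7.66 m and h_c = 7.66 × 0.766044 = 5.8679 m.
A = π(0.66)² = 1.36848 m².
Resultant F = γ·h_c·A = 12.3606 × 5.8679 × 1.36848 = 99.2569 kN.
I_c = πr⁴/4 = π × 0.66⁴/4 = 0.149027 m⁴.
Centre of pressure: y_p = y_c + I_c/(y_c·A) = 7.66 + 0.149027/(7.66 × 1.36848) = 7.66 + 0.0142167 = 7.67422 m along the plane.
The resultant acts 0.66 + 0.0142167 = 0.674217 m (along the plate) below the hinge at the top edge, so the moment about the hinge is M = F × 0.674217 = 99.2569 × 0.674217 = 66.9207 kN·m.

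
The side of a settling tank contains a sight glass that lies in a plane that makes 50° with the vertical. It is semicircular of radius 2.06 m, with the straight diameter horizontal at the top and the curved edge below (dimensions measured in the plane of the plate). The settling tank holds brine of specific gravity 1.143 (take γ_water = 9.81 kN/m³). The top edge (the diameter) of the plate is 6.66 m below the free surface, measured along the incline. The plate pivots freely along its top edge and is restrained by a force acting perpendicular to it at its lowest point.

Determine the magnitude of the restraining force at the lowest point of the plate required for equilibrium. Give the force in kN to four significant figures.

P ≈ 160.5 kN

γ = 1.143 × 9.81 = 11.21283 kN/m³.
The plate makes 50° with the vertical, i.e. θ = 90° − 50° = 40° to the horizontal. Measuring y along the incline from the free-surface line, vertical depth h = y·sinθ with sinθ = 0.642788.
The centroid of a semicircle lies 4r/(3π) = 0.874291 m from the diameter, here below the top edge, so y_c = 6.66 + 0.874291 = 7.53429 m and h_c = 7.53429 × 0.642788 = 4.84295 m.
A = πr²/2 = π × 2.06²/2 = 6.66583 m².
Resultant F = γ·h_c·A = 11.21283 × 4.84295 × 6.66583 = 361.976 kN.
I_c = (π/8 − 8/(9π))·r⁴ = 0.109757 × 2.06⁴ = 1.97652 m⁴.
Centre of pressure: y_p = y_c + I_c/(y_c·A) = 7.53429 + 1.97652/(7.53429 × 6.66583) = 7.53429 + 0.0393554 = 7.57365 m along the plane.
The resultant acts 0.874291 + 0.0393554 = 0.913646 m (along the plate) below the hinge at the top edge, so the moment about the hinge is M = F × 0.913646 = 361.976 × 0.913646 = 330.718 kN·m.
A normal force at the bottom, 2.06 m from the hinge, must supply this moment: P = 330.718/2.06 = 160.543 kN.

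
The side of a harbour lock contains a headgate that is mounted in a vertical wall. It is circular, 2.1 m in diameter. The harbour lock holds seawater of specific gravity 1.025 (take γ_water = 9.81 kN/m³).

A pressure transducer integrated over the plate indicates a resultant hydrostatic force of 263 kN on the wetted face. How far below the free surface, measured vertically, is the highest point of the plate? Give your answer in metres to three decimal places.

d_top ≈ 6.502 m

γ = 1.025 × 9.81 = 10.05525 kN/m³.
A = π(1.05)² = 3.46361 m².
From F = γ·h_c·A, the centroid depth is h_c = 263/(10.05525 × 3.46361) = 7.55151 m.
The centroid is at the centre, 1.05 m below the top of the plate, so the highest point sits at h_top = 7.55151 − 1.05 = 6.50151 m below the surface.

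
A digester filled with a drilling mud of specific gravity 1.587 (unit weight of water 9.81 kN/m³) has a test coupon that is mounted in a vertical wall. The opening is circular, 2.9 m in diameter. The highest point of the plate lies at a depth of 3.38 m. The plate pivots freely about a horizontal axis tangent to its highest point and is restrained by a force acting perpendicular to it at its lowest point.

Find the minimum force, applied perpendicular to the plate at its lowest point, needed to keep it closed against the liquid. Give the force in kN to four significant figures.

P ≈ 267.0 kN

γ = 1.587 × 9.81 = 15.56847 kN/m³.
The centroid is at the centre, 1.45 m below the top of the plate, so the centroid depth is h_c = 3.38 + 1.45 = 4.83 m.
A = π(1.45)² = 6.6052 m².
Resultant F = γ·h_c·A = 15.56847 × 4.83 × 6.6052 = 496.683 kN.
I_c = πr⁴/4 = π × 1.45⁴/4 = 3.47186 m⁴.
Centre of pressure: y_p = y_c + I_c/(y_c·A) = 4.83 + 3.47186/(4.83 × 6.6052) = 4.83 + 0.108825 = 4.93883 m along the plane.
The resultant acts 1.45 + 0.108825 = 1.55882 m (along the plate) below the hinge at the top edge, so the moment about the hinge is M = F × 1.55882 = 496.683 × 1.55882 = 774.239 kN·m.
A normal force at the bottom, 2.9 m from the hinge, must supply this moment: P = 774.239/2.9 = 266.979 kN.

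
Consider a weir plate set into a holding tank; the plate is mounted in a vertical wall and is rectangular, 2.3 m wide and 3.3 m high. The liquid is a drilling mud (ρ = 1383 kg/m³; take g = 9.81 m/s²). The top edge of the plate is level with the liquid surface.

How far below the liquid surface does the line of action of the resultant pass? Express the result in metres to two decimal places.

γ = ρg = 1383 × 9.81 / 1000 = 13.56723 kN/m³.
The centroid lies 3.3/2 = 1.65 m below the top edge, so the centroid depth is h_c = 1.65 m.
A = 2.3 × 3.3 = 7.59 m².
Resultant F = γ·h_c·A = 13.56723 × 1.65 × 7.59 = 169.909 kN.
I_c = b·h³/12 = 2.3 × 3.3³/12 = 6.88792 m⁴.
Centre of pressure: y_p = y_c + I_c/(y_c·A) = 1.65 + 6.88792/(1.65 × 7.59) = 1.65 + 0.55 = 2.2 m along the plane.

h_p = 2.20 m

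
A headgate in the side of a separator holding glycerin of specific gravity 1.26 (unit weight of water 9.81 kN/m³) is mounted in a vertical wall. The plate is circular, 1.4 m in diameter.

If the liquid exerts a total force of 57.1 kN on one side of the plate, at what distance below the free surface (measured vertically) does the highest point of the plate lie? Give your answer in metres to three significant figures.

d_top ≈ 2.30 m

γ = 1.26 × 9.81 = 12.3606 kN/m³.
A = π(0.7)² = 1.53938 m².
From F = γ·h_c·A, the centroid depth is h_c = 57.1/(12.3606 × 1.53938) = 3.00089 m.
The centroid is at the centre, 0.7 m below the top of the plate, so the highest point sits at h_top = 3.00089 − 0.7 = 2.30089 m below the surface.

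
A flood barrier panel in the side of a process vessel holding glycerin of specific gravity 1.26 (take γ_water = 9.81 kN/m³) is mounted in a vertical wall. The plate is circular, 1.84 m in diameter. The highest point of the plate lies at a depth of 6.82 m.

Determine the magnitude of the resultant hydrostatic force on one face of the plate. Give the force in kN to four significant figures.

F ≈ 254.4 kN

γ = 1.26 × 9.81 = 12.3606 kN/m³.
The centroid is at the centre, 0.92 m below the top of the plate, so the centroid depth is h_c = 6.82 + 0.92 = 7.74 m.
A = π(0.92)² = 2.65904 m².
Resultant F = γ·h_c·A = 12.3606 × 7.74 × 2.65904 = 254.393 kN.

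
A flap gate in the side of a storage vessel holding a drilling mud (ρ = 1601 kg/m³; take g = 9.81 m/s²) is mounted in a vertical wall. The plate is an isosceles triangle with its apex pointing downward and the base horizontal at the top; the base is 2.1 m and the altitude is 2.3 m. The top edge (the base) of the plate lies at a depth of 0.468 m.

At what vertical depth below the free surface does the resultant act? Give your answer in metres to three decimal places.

γ = ρg = 1601 × 9.81 / 1000 = 15.70581 kN/m³.
With the apex down, the centroid sits h/3 = 2.3/3 = 0.766667 m below the base (the top edge), so the centroid depth is h_c = 0.468 + 0.766667 = 1.23467 m.
A = ½ × 2.1 × 2.3 = 2.415 m².
Resultant F = γ·h_c·A = 15.70581 × 1.23467 × 2.415 = 46.8305 kN.
I_c = b·h³/36 = 2.1 × 2.3³/36 = 0.709742 m⁴.
Centre of pressure: y_p = y_c + I_c/(y_c·A) = 1.23467 + 0.709742/(1.23467 × 2.415) = 1.23467 + 0.23803 = 1.4727 m along the plane.

h_p = 1.473 m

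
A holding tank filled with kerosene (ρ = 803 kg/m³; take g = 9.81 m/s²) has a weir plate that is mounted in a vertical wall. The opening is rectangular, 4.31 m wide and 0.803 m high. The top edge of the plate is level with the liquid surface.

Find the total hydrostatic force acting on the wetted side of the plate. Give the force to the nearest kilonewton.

γ = ρg = 803 × 9.81 / 1000 = 7.87743 kN/m³.
The centroid lies 0.803/2 = 0.4015 m below the top edge, so the centroid depth is h_c = 0.4015 m.
A = 4.31 × 0.803 = 3.46093 m².
Resultant F = γ·h_c·A = 7.87743 × 0.4015 × 3.46093 = 10.9462 kN.

F ≈ 11 kN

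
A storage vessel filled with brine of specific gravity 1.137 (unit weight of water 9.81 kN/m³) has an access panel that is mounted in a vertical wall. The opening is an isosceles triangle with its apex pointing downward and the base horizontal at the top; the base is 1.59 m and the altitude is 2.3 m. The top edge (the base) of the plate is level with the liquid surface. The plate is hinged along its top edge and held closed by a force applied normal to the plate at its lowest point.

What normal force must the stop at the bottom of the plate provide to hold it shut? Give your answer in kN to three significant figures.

γ = 1.137 × 9.81 = 11.15397 kN/m³.
With the apex down, the centroid sits h/3 = 2.3/3 = 0.766667 m below the base (the top edge), so the centroid depth is h_c = 0.766667 m.
A = ½ × 1.59 × 2.3 = 1.8285 m².
Resultant F = γ·h_c·A = 11.15397 × 0.766667 × 1.8285 = 15.6362 kN.
I_c = b·h³/36 = 1.59 × 2.3³/36 = 0.537376 m⁴.
Centre of pressure: y_p = y_c + I_c/(y_c·A) = 0.766667 + 0.537376/(0.766667 × 1.8285) = 0.766667 + 0.383333 = 1.15 m along the plane.
The resultant acts 0.766667 + 0.383333 = 1.15 m (along the plate) below the hinge at the top edge, so the moment about the hinge is M = F × 1.15 = 15.6362 × 1.15 = 17.9816 kN·m.
A normal force at the bottom, 2.3 m from the hinge, must supply this moment: P = 17.9816/2.3 = 7.81809 kN.

P ≈ 7.82 kN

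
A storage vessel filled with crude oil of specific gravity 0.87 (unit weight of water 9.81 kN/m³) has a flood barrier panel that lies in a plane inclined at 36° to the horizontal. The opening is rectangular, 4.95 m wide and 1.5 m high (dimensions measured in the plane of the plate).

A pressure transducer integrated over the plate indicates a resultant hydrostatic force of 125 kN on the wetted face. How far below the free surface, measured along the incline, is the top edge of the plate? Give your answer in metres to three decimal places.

γ = 0.87 × 9.81 = 8.5347 kN/m³.
A = 4.95 × 1.5 = 7.425 m².
From F = γ·h_c·A, the centroid depth is h_c = 125/(8.5347 × 7.425) = 1.97254 m.
Let θ = 36° be the plate's angle to the horizontal; measure y along the incline from where the plane meets the free surface. Vertical depth h = y·sinθ with sinθ = 0.587785.
Along the incline, y_c = h_c/sinθ = 1.97254/0.587785 = 3.35589 m.
The centroid lies 1.5/2 = 0.75 m below the top edge, so the top edge sits at y_top = 3.35589 − 0.75 = 2.60589 m along the incline.

y_top ≈ 2.606 m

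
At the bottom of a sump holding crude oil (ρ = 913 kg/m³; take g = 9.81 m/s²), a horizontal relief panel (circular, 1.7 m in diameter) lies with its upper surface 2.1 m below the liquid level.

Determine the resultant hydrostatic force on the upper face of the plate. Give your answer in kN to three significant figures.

γ = ρg = 913 × 9.81 / 1000 = 8.95653 kN/m³.
The plate is horizontal, so pressure is uniform at p = γ·h = 8.95653 × 2.1 = 18.8087 kN/m².
A = π(0.85)² = 2.2698 m².
F = p·A = 18.8087 × 2.2698 = 42.692 kN.

F ≈ 42.7 kN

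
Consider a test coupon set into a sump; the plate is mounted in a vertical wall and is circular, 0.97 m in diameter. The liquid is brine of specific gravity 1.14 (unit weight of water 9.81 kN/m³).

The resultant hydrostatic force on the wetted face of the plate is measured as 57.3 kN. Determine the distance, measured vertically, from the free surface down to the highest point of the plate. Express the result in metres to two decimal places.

d_top ≈ 6.45 m

γ = 1.14 × 9.81 = 11.1834 kN/m³.
A = π(0.485)² = 0.738981 m².
From F = γ·h_c·A, the centroid depth is h_c = 57.3/(11.1834 × 0.738981) = 6.93342 m.
The centroid is at the centre, 0.485 m below the top of the plate, so the highest point sits at h_top = 6.93342 − 0.485 = 6.44842 m below the surface.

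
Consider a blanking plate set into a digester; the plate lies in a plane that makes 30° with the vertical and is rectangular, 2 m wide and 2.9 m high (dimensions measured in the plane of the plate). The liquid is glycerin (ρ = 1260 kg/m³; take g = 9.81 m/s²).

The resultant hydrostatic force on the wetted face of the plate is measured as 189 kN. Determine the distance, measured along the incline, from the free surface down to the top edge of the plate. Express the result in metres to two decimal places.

y_top ≈ 1.59 m

γ = ρg = 1260 × 9.81 / 1000 = 12.3606 kN/m³.
A = 2 × 2.9 = 5.8 m².
From F = γ·h_c·A, the centroid depth is h_c = 189/(12.3606 × 5.8) = 2.6363 m.
The plate makes 30° with the vertical, i.e. θ = 90° − 30° = 60° to the horizontal. Measuring y along the incline from the free-surface line, vertical depth h = y·sinθ with sinθ = 0.866025.
Along the incline, y_c = h_c/sinθ = 2.6363/0.866025 = 3.04414 m.
The centroid lies 2.9/2 = 1.45 m below the top edge, so the top edge sits at y_top = 3.04414 − 1.45 = 1.59414 m along the incline.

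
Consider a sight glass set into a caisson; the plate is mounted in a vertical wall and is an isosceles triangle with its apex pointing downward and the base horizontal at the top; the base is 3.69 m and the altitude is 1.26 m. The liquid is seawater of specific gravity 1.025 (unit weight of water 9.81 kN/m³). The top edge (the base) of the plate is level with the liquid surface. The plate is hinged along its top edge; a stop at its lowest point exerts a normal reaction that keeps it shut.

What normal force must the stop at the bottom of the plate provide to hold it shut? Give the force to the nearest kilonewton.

P ≈ 5 kN

γ = 1.025 × 9.81 = 10.05525 kN/m³.
With the apex down, the centroid sits h/3 = 1.26/3 = 0.42 m below the base (the top edge), so the centroid depth is h_c = 0.42 m.
A = ½ × 3.69 × 1.26 = 2.3247 m².
Resultant F = γ·h_c·A = 10.05525 × 0.42 × 2.3247 = 9.81768 kN.
I_c = b·h³/36 = 3.69 × 1.26³/36 = 0.205039 m⁴.
Centre of pressure: y_p = y_c + I_c/(y_c·A) = 0.42 + 0.205039/(0.42 × 2.3247) = 0.42 + 0.21 = 0.63 m along the plane.
The resultant acts 0.42 + 0.21 = 0.63 m (along the plate) below the hinge at the top edge, so the moment about the hinge is M = F × 0.63 = 9.81768 × 0.63 = 6.18514 kN·m.
A normal force at the bottom, 1.26 m from the hinge, must supply this moment: P = 6.18514/1.26 = 4.90884 kN.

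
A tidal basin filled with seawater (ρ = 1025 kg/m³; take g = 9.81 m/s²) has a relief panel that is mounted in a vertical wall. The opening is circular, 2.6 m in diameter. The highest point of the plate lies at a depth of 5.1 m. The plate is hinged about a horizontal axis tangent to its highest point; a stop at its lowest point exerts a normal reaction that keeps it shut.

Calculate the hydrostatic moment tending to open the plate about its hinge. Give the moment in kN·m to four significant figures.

γ = ρg = 1025 × 9.81 / 1000 = 10.05525 kN/m³.
The centroid is at the centre, 1.3 m below the top of the plate, so the centroid depth is h_c = 5.1 + 1.3 = 6.4 m.
A = π(1.3)² = 5.30929 m².
Resultant F = γ·h_c·A = 10.05525 × 6.4 × 5.30929 = 341.672 kN.
I_c = πr⁴/4 = π × 1.3⁴/4 = 2.24318 m⁴.
Centre of pressure: y_p = y_c + I_c/(y_c·A) = 6.4 + 2.24318/(6.4 × 5.30929) = 6.4 + 0.0660158 = 6.46602 m along the plane.
The resultant acts 1.3 + 0.0660158 = 1.36602 m (along the plate) below the hinge at the top edge, so the moment about the hinge is M = F × 1.36602 = 341.672 × 1.36602 = 466.731 kN·m.

M ≈ 466.7 kN·m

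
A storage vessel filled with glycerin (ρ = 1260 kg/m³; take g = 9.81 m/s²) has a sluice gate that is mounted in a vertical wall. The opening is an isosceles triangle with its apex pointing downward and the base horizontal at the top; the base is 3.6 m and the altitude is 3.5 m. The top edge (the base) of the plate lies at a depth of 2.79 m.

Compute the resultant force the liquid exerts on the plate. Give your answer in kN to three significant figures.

F ≈ 308 kN

γ = ρg = 1260 × 9.81 / 1000 = 12.3606 kN/m³.
With the apex down, the centroid sits h/3 = 3.5/3 = 1.16667 m below the base (the top edge), so the centroid depth is h_c = 2.79 + 1.16667 = 3.95667 m.
A = ½ × 3.6 × 3.5 = 6.3 m².
Resultant F = γ·h_c·A = 12.3606 × 3.95667 × 6.3 = 308.113 kN.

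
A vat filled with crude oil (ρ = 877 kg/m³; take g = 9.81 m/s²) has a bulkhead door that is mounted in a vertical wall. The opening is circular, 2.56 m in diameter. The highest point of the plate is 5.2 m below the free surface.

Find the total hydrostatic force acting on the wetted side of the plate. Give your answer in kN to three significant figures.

F ≈ 287 kN

γ = ρg = 877 × 9.81 / 1000 = 8.60337 kN/m³.
The centroid is at the centre, 1.28 m below the top of the plate, so the centroid depth is h_c = 5.2 + 1.28 = 6.48 m.
A = π(1.28)² = 5.14719 m².
Resultant F = γ·h_c·A = 8.60337 × 6.48 × 5.14719 = 286.955 kN.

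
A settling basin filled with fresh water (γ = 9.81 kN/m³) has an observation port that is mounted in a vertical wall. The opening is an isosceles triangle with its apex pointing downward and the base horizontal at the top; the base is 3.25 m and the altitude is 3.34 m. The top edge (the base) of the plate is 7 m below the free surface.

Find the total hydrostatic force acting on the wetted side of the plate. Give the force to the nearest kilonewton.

F ≈ 432 kN

γ = 9.81 kN/m³.
With the apex down, the centroid sits h/3 = 3.34/3 = 1.11333 m below the base (the top edge), so the centroid depth is h_c = 7 + 1.11333 = 8.11333 m.
A = ½ × 3.25 × 3.34 = 5.4275 m².
Resultant F = γ·h_c·A = 9.81 × 8.11333 × 5.4275 = 431.984 kN.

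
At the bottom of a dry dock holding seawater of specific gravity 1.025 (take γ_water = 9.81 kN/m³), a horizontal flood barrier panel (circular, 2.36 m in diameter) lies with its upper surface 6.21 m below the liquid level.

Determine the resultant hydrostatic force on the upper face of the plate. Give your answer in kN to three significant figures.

γ = 1.025 × 9.81 = 10.05525 kN/m³.
The plate is horizontal, so pressure is uniform at p = γ·h = 10.05525 × 6.21 = 62.4431 kN/m².
A = π(1.18)² = 4.37435 m².
F = p·A = 62.4431 × 4.37435 = 273.148 kN.

F ≈ 273 kN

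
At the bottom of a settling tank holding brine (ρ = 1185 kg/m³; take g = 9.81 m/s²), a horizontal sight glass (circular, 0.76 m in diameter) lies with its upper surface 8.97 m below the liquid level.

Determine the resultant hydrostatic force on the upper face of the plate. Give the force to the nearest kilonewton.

γ = ρg = 1185 × 9.81 / 1000 = 11.62485 kN/m³.
The plate is horizontal, so pressure is uniform at p = γ·h = 11.62485 × 8.97 = 104.275 kN/m².
A = π(0.38)² = 0.453646 m².
F = p·A = 104.275 × 0.453646 = 47.3039 kN.

F ≈ 47 kN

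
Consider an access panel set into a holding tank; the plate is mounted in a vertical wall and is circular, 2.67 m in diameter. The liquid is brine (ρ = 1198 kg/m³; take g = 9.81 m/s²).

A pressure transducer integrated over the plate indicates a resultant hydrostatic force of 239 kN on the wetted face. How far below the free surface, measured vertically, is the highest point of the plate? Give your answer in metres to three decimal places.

γ = ρg = 1198 × 9.81 / 1000 = 11.75238 kN/m³.
A = π(1.335)² = 5.59902 m².
From F = γ·h_c·A, the centroid depth is h_c = 239/(11.75238 × 5.59902) = 3.63212 m.
The centroid is at the centre, 1.335 m below the top of the plate, so the highest point sits at h_top = 3.63212 − 1.335 = 2.29712 m below the surface.

d_top ≈ 2.297 m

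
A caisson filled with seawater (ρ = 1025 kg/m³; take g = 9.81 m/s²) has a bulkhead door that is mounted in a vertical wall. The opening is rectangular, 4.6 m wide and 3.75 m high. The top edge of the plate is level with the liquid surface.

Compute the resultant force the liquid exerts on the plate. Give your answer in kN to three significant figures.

F ≈ 325 kN

γ = ρg = 1025 × 9.81 / 1000 = 10.05525 kN/m³.
The centroid lies 3.75/2 = 1.875 m below the top edge, so the centroid depth is h_c = 1.875 m.
A = 4.6 × 3.75 = 17.25 m².
Resultant F = γ·h_c·A = 10.05525 × 1.875 × 17.25 = 325.224 kN.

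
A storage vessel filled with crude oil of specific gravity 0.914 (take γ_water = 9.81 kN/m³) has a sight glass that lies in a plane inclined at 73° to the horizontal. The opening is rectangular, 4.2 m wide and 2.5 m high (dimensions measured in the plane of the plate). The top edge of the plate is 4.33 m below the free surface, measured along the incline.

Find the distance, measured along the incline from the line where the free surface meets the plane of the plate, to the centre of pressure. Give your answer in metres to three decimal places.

y_p = 5.673 m

γ = 0.914 × 9.81 = 8.96634 kN/m³.
Let θ = 73° be the plate's angle to the horizontal; measure y along the incline from where the plane meets the free surface. Vertical depth h = y·sinθ with sinθ = 0.956305.
The centroid lies 2.5/2 = 1.25 m below the top edge, so y_c = 4.33 + 1.25 = 5.58 m and h_c = 5.58 × 0.956305 = 5.33618 m.
A = 4.2 × 2.5 = 10.5 m².
Resultant F = γ·h_c·A = 8.96634 × 5.33618 × 10.5 = 502.383 kN.
I_c = b·h³/12 = 4.2 × 2.5³/12 = 5.46875 m⁴.
Centre of pressure: y_p = y_c + I_c/(y_c·A) = 5.58 + 5.46875/(5.58 × 10.5) = 5.58 + 0.0933393 = 5.67334 m along the plane.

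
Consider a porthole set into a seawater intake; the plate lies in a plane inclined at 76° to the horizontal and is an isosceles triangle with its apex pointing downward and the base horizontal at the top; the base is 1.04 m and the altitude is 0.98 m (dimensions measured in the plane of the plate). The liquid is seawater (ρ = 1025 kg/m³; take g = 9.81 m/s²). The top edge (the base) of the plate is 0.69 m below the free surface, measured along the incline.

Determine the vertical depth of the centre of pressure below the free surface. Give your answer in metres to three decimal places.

h_p = 1.037 m

γ = ρg = 1025 × 9.81 / 1000 = 10.05525 kN/m³.
Let θ = 76° be the plate's angle to the horizontal; measure y along the incline from where the plane meets the free surface. Vertical depth h = y·sinθ with sinθ = 0.970296.
With the apex down, the centroid sits h/3 = 0.98/3 = 0.326667 m below the base (the top edge), so y_c = 0.69 + 0.326667 = 1.01667 m and h_c = 1.01667 × 0.970296 = 0.986471 m.
A = ½ × 1.04 × 0.98 = 0.5096 m².
Resultant F = γ·h_c·A = 10.05525 × 0.986471 × 0.5096 = 5.05483 kN.
I_c = b·h³/36 = 1.04 × 0.98³/36 = 0.02719 m⁴.
Centre of pressure: y_p = y_c + I_c/(y_c·A) = 1.01667 + 0.02719/(1.01667 × 0.5096) = 1.01667 + 0.0524807 = 1.06915 m along the plane.
Vertically, h_p = y_p·sinθ = 1.06915 × 0.970296 = 1.03739 m.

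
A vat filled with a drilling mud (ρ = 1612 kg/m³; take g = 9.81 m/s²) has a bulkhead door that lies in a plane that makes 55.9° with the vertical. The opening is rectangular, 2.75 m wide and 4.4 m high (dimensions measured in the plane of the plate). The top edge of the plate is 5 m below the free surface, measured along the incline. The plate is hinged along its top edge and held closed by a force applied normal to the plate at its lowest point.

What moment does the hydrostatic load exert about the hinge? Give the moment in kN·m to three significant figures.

M ≈ 1870 kN·m

γ = ρg = 1612 × 9.81 / 1000 = 15.81372 kN/m³.
The plate makes 55.9° with the vertical, i.e. θ = 90° − 55.9° = 34.1° to the horizontal. Measuring y along the incline from the free-surface line, vertical depth h = y·sinθ with sinθ = 0.560639.
The centroid lies 4.4/2 = 2.2 m below the top edge, so y_c = 5 + 2.2 = 7.2 m and h_c = 7.2 × 0.560639 = 4.0366 m.
A = 2.75 × 4.4 = 12.1 m².
Resultant F = γ·h_c·A = 15.81372 × 4.0366 × 12.1 = 772.387 kN.
I_c = b·h³/12 = 2.75 × 4.4³/12 = 19.5213 m⁴.
Centre of pressure: y_p = y_c + I_c/(y_c·A) = 7.2 + 19.5213/(7.2 × 12.1) = 7.2 + 0.224074 = 7.42407 m along the plane.
The resultant acts 2.2 + 0.224074 = 2.42407 m (along the plate) below the hinge at the top edge, so the moment about the hinge is M = F × 2.42407 = 772.387 × 2.42407 = 1872.32 kN·m.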